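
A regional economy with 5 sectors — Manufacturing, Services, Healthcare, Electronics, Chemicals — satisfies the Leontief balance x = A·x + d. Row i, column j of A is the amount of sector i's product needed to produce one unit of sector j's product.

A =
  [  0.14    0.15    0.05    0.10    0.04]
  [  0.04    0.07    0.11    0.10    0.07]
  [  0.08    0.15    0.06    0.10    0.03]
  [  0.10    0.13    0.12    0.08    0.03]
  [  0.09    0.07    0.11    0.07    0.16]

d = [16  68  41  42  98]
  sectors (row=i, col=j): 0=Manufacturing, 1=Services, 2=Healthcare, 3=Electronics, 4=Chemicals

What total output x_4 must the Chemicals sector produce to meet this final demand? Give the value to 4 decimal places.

148.7543

Form M = I − A:
  [  0.86   -0.15   -0.05   -0.10   -0.04]
  [ -0.04    0.93   -0.11   -0.10   -0.07]
  [ -0.08   -0.15    0.94   -0.10   -0.03]
  [ -0.10   -0.13   -0.12    0.92   -0.03]
  [ -0.09   -0.07   -0.11   -0.07    0.84]
Leontief inverse L = M⁻¹:
  [  1.2165    0.2486    0.1273    0.1799    0.0896]
  [  0.1005    1.1509    0.1741    0.1635    0.1128]
  [  0.1432    0.2343    1.1290    0.1693    0.0727]
  [  0.1707    0.2258    0.1920    1.1566    0.0751]
  [  0.1717    0.1721    0.1920    0.1515    1.2253]
Total output x = L · d:
  x_0 = 1.2165·16 + 0.2486·68 + 0.1273·41 + 0.1799·42 + 0.0896·98 = 57.9262
  x_1 = 0.1005·16 + 1.1509·68 + 0.1741·41 + 0.1635·42 + 0.1128·98 = 104.9271
  x_2 = 0.1432·16 + 0.2343·68 + 1.1290·41 + 0.1693·42 + 0.0727·98 = 78.7506
  x_3 = 0.1707·16 + 0.2258·68 + 0.1920·41 + 1.1566·42 + 0.0751·98 = 81.8977
  x_4 = 0.1717·16 + 0.1721·68 + 0.1920·41 + 0.1515·42 + 1.2253·98 = 148.7543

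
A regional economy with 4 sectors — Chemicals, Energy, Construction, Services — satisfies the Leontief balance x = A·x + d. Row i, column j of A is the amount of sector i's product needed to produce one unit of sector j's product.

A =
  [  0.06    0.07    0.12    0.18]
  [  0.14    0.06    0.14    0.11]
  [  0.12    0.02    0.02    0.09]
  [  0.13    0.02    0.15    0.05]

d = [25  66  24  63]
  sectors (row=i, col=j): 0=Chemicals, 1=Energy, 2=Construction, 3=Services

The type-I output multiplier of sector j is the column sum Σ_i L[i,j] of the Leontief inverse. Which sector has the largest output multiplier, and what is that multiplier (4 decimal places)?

Chemicals (1.6963)

Form M = I − A:
  [  0.94   -0.07   -0.12   -0.18]
  [ -0.14    0.94   -0.14   -0.11]
  [ -0.12   -0.02    0.98   -0.09]
  [ -0.13   -0.02   -0.15    0.95]
Leontief inverse L = M⁻¹:
  [  1.1358    0.0938    0.1898    0.2440]
  [  0.2147    1.0883    0.2103    0.1866]
  [  0.1605    0.0375    1.0662    0.1358]
  [  0.1853    0.0417    0.1988    1.1114]
Total output x = L · d:
  x_0 = 1.1358·25 + 0.0938·66 + 0.1898·24 + 0.2440·63 = 54.5172
  x_1 = 0.2147·25 + 1.0883·66 + 0.2103·24 + 0.1866·63 = 93.9993
  x_2 = 0.1605·25 + 0.0375·66 + 1.0662·24 + 0.1358·63 = 40.6300
  x_3 = 0.1853·25 + 0.0417·66 + 0.1988·24 + 1.1114·63 = 82.1702
Output multipliers (column sums of L):
  Chemicals: 1.6963
  Energy: 1.2613
  Construction: 1.6651
  Services: 1.6778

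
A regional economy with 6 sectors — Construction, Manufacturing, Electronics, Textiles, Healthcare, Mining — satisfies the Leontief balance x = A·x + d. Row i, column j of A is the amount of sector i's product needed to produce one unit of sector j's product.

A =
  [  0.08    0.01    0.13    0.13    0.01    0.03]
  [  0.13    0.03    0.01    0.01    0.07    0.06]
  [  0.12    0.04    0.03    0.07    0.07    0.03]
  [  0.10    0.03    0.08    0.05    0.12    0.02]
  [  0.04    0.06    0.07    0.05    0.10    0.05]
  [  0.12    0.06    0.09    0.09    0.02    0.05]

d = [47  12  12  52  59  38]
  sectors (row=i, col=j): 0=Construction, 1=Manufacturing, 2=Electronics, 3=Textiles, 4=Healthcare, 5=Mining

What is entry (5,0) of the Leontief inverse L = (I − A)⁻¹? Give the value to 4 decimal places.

Form M = I − A:
  [  0.92   -0.01   -0.13   -0.13   -0.01   -0.03]
  [ -0.13    0.97   -0.01   -0.01   -0.07   -0.06]
  [ -0.12   -0.04    0.97   -0.07   -0.07   -0.03]
  [ -0.10   -0.03   -0.08    0.95   -0.12   -0.02]
  [ -0.04   -0.06   -0.07   -0.05    0.90   -0.05]
  [ -0.12   -0.06   -0.09   -0.09   -0.02    0.95]
Leontief inverse L = M⁻¹:
  [  1.1425    0.0310    0.1766    0.1773    0.0536    0.0502]
  [  0.1750    1.0474    0.0528    0.0515    0.0961    0.0795]
  [  0.1725    0.0595    1.0765    0.1140    0.1066    0.0512]
  [  0.1563    0.0536    0.1278    1.0968    0.1631    0.0440]
  [  0.0950    0.0834    0.1101    0.0890    1.1407    0.0737]
  [  0.1885    0.0825    0.1421    0.1422    0.0624    1.0746]
Total output x = L · d:
  x_0 = 1.1425·47 + 0.0310·12 + 0.1766·12 + 0.1773·52 + 0.0536·59 + 0.0502·38 = 70.4728
  x_1 = 0.1750·47 + 1.0474·12 + 0.0528·12 + 0.0515·52 + 0.0961·59 + 0.0795·38 = 32.7971
  x_2 = 0.1725·47 + 0.0595·12 + 1.0765·12 + 0.1140·52 + 0.1066·59 + 0.0512·38 = 35.9053
  x_3 = 0.1563·47 + 0.0536·12 + 0.1278·12 + 1.0968·52 + 0.1631·59 + 0.0440·38 = 77.8474
  x_4 = 0.0950·47 + 0.0834·12 + 0.1101·12 + 0.0890·52 + 1.1407·59 + 0.0737·38 = 81.5175
  x_5 = 0.1885·47 + 0.0825·12 + 0.1421·12 + 0.1422·52 + 0.0624·59 + 1.0746·38 = 63.4660

L[5,0] = 0.1885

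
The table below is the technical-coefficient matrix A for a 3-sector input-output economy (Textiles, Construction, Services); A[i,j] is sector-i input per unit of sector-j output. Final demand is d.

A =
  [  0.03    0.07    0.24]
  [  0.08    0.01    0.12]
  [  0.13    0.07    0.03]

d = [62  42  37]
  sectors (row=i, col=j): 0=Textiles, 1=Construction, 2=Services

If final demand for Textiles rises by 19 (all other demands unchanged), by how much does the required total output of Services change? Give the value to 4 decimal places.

Form M = I − A:
  [  0.97   -0.07   -0.24]
  [ -0.08    0.99   -0.12]
  [ -0.13   -0.07    0.97]
Leontief inverse L = M⁻¹:
  [  1.0761    0.0958    0.2781]
  [  0.1054    1.0284    0.1533]
  [  0.1518    0.0870    1.0793]
Total output x = L · d:
  x_0 = 1.0761·62 + 0.0958·42 + 0.2781·37 = 81.0290
  x_1 = 0.1054·62 + 1.0284·42 + 0.1533·37 = 55.3965
  x_2 = 0.1518·62 + 0.0870·42 + 1.0793·37 = 53.0016
Δx_2 = L[2,0] · Δd_0 = 0.1518 · 19 = 2.8846

2.8846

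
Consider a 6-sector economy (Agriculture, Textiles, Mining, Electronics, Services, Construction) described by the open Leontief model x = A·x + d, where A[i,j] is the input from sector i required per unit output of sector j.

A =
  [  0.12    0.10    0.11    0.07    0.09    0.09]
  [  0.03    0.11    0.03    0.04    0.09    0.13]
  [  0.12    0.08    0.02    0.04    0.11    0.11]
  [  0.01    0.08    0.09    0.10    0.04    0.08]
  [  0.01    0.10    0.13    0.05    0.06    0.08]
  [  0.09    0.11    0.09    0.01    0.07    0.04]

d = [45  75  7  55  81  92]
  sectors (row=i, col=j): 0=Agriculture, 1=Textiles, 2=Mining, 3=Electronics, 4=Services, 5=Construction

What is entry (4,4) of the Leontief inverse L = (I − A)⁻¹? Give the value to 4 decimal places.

Form M = I − A:
  [  0.88   -0.10   -0.11   -0.07   -0.09   -0.09]
  [ -0.03    0.89   -0.03   -0.04   -0.09   -0.13]
  [ -0.12   -0.08    0.98   -0.04   -0.11   -0.11]
  [ -0.01   -0.08   -0.09    0.90   -0.04   -0.08]
  [ -0.01   -0.10   -0.13   -0.05    0.94   -0.08]
  [ -0.09   -0.11   -0.09   -0.01   -0.07    0.96]
Leontief inverse L = M⁻¹:
  [  1.1919    0.2048    0.1916    0.1221    0.1752    0.1862]
  [  0.0753    1.1877    0.0894    0.0731    0.1491    0.1967]
  [  0.1769    0.1686    1.0937    0.0819    0.1784    0.1864]
  [  0.0529    0.1490    0.1405    1.1350    0.0948    0.1437]
  [  0.0600    0.1756    0.1827    0.0846    1.1226    0.1509]
  [  0.1419    0.1855    0.1455    0.0455    0.1331    1.1116]
Total output x = L · d:
  x_0 = 1.1919·45 + 0.2048·75 + 0.1916·7 + 0.1221·55 + 0.1752·81 + 0.1862·92 = 108.3794
  x_1 = 0.0753·45 + 1.1877·75 + 0.0894·7 + 0.0731·55 + 0.1491·81 + 0.1967·92 = 127.2870
  x_2 = 0.1769·45 + 0.1686·75 + 1.0937·7 + 0.0819·55 + 0.1784·81 + 0.1864·92 = 64.3739
  x_3 = 0.0529·45 + 0.1490·75 + 0.1405·7 + 1.1350·55 + 0.0948·81 + 0.1437·92 = 97.8606
  x_4 = 0.0600·45 + 0.1756·75 + 0.1827·7 + 0.0846·55 + 1.1226·81 + 0.1509·92 = 126.6207
  x_5 = 0.1419·45 + 0.1855·75 + 0.1455·7 + 0.0455·55 + 0.1331·81 + 1.1116·92 = 136.8661

L[4,4] = 1.1226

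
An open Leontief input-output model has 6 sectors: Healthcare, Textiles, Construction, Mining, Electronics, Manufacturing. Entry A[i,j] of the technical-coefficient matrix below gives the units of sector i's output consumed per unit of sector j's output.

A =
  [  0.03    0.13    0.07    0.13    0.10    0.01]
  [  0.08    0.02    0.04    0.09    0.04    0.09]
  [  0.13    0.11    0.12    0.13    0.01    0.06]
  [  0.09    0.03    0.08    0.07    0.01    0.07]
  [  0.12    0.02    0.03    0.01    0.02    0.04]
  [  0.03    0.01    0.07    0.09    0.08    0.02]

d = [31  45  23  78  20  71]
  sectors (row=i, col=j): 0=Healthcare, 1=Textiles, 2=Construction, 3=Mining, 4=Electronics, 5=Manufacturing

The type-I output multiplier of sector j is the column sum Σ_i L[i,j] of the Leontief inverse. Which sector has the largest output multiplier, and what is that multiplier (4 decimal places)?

Form M = I − A:
  [  0.97   -0.13   -0.07   -0.13   -0.10   -0.01]
  [ -0.08    0.98   -0.04   -0.09   -0.04   -0.09]
  [ -0.13   -0.11    0.88   -0.13   -0.01   -0.06]
  [ -0.09   -0.03   -0.08    0.93   -0.01   -0.07]
  [ -0.12   -0.02   -0.03   -0.01    0.98   -0.04]
  [ -0.03   -0.01   -0.07   -0.09   -0.08    0.98]
Leontief inverse L = M⁻¹:
  [  1.0961    0.1680    0.1209    0.1929    0.1262    0.0529]
  [  0.1230    1.0529    0.0821    0.1425    0.0673    0.1159]
  [  0.2039    0.1697    1.1909    0.2224    0.0510    0.1085]
  [  0.1347    0.0682    0.1254    1.1281    0.0373    0.0974]
  [  0.1474    0.0495    0.0585    0.0502    1.0431    0.0558]
  [  0.0738    0.0383    0.1059    0.1309    0.0968    1.0445]
Total output x = L · d:
  x_0 = 1.0961·31 + 0.1680·45 + 0.1209·23 + 0.1929·78 + 0.1262·20 + 0.0529·71 = 65.6461
  x_1 = 0.1230·31 + 1.0529·45 + 0.0821·23 + 0.1425·78 + 0.0673·20 + 0.1159·71 = 73.7673
  x_2 = 0.2039·31 + 0.1697·45 + 1.1909·23 + 0.2224·78 + 0.0510·20 + 0.1085·71 = 67.4249
  x_3 = 0.1347·31 + 0.0682·45 + 0.1254·23 + 1.1281·78 + 0.0373·20 + 0.0974·71 = 105.7814
  x_4 = 0.1474·31 + 0.0495·45 + 0.0585·23 + 0.0502·78 + 1.0431·20 + 0.0558·71 = 36.8812
  x_5 = 0.0738·31 + 0.0383·45 + 0.1059·23 + 0.1309·78 + 0.0968·20 + 1.0445·71 = 92.7527
Output multipliers (column sums of L):
  Healthcare: 1.7789
  Textiles: 1.5466
  Construction: 1.6837
  Mining: 1.8670
  Electronics: 1.4217
  Manufacturing: 1.4751

Mining (1.8670)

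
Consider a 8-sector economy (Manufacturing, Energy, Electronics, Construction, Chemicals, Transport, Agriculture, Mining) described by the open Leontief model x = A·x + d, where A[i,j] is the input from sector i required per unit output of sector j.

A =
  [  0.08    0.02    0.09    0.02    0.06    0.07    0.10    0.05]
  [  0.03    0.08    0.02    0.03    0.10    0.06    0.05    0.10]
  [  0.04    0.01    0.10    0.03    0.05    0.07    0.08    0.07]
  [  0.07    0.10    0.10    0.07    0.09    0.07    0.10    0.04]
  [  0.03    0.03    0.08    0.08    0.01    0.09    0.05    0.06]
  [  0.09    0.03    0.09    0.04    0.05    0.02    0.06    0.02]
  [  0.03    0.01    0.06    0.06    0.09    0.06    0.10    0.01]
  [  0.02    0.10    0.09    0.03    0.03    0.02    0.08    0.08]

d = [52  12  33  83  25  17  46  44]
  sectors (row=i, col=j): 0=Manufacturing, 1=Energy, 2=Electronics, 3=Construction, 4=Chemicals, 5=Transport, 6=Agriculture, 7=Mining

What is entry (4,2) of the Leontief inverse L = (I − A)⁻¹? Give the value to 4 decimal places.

Form M = I − A:
  [  0.92   -0.02   -0.09   -0.02   -0.06   -0.07   -0.10   -0.05]
  [ -0.03    0.92   -0.02   -0.03   -0.10   -0.06   -0.05   -0.10]
  [ -0.04   -0.01    0.90   -0.03   -0.05   -0.07   -0.08   -0.07]
  [ -0.07   -0.10   -0.10    0.93   -0.09   -0.07   -0.10   -0.04]
  [ -0.03   -0.03   -0.08   -0.08    0.99   -0.09   -0.05   -0.06]
  [ -0.09   -0.03   -0.09   -0.04   -0.05    0.98   -0.06   -0.02]
  [ -0.03   -0.01   -0.06   -0.06   -0.09   -0.06    0.90   -0.01]
  [ -0.02   -0.10   -0.09   -0.03   -0.03   -0.02   -0.08    0.92]
Leontief inverse L = M⁻¹:
  [  1.1235    0.0524    0.1631    0.0601    0.1117    0.1221    0.1716    0.0936]
  [  0.0681    1.1228    0.0861    0.0701    0.1486    0.1084    0.1141    0.1486]
  [  0.0790    0.0423    1.1685    0.0671    0.0966    0.1165    0.1455    0.1111]
  [  0.1264    0.1502    0.1926    1.1248    0.1625    0.1411    0.1920    0.1025]
  [  0.0710    0.0668    0.1467    0.1159    1.0593    0.1343    0.1143    0.1006]
  [  0.1266    0.0578    0.1509    0.0731    0.0943    1.0662    0.1203    0.0585]
  [  0.0680    0.0391    0.1236    0.0994    0.1358    0.1077    1.1616    0.0455]
  [  0.0547    0.1391    0.1523    0.0662    0.0817    0.0674    0.1440    1.1279]
Total output x = L · d:
  x_0 = 1.1235·52 + 0.0524·12 + 0.1631·33 + 0.0601·83 + 0.1117·25 + 0.1221·17 + 0.1716·46 + 0.0936·44 = 86.2985
  x_1 = 0.0681·52 + 1.1228·12 + 0.0861·33 + 0.0701·83 + 0.1486·25 + 0.1084·17 + 0.1141·46 + 0.1486·44 = 43.0132
  x_2 = 0.0790·52 + 0.0423·12 + 1.1685·33 + 0.0671·83 + 0.0966·25 + 0.1165·17 + 0.1455·46 + 0.1111·44 = 64.7178
  x_3 = 0.1264·52 + 0.1502·12 + 0.1926·33 + 1.1248·83 + 0.1625·25 + 0.1411·17 + 0.1920·46 + 0.1025·44 = 127.8959
  x_4 = 0.0710·52 + 0.0668·12 + 0.1467·33 + 0.1159·83 + 1.0593·25 + 0.1343·17 + 0.1143·46 + 0.1006·44 = 57.4030
  x_5 = 0.1266·52 + 0.0578·12 + 0.1509·33 + 0.0731·83 + 0.0943·25 + 1.0662·17 + 0.1203·46 + 0.0585·44 = 46.9156
  x_6 = 0.0680·52 + 0.0391·12 + 0.1236·33 + 0.0994·83 + 0.1358·25 + 0.1077·17 + 1.1616·46 + 0.0455·44 = 77.0020
  x_7 = 0.0547·52 + 0.1391·12 + 0.1523·33 + 0.0662·83 + 0.0817·25 + 0.0674·17 + 0.1440·46 + 1.1279·44 = 74.4667

L[4,2] = 0.1467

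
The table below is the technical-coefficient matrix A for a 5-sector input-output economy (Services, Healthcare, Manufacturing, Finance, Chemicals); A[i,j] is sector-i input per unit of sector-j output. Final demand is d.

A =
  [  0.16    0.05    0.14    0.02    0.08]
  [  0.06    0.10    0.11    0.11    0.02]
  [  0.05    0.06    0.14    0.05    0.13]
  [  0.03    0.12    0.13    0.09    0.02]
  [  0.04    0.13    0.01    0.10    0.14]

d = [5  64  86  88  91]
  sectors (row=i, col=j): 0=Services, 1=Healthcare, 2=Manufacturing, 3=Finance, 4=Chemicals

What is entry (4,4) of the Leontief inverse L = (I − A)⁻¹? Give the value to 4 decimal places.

L[4,4] = 1.1906

Form M = I − A:
  [  0.84   -0.05   -0.14   -0.02   -0.08]
  [ -0.06    0.90   -0.11   -0.11   -0.02]
  [ -0.05   -0.06    0.86   -0.05   -0.13]
  [ -0.03   -0.12   -0.13    0.91   -0.02]
  [ -0.04   -0.13   -0.01   -0.10    0.86]
Leontief inverse L = M⁻¹:
  [  1.2218    0.1142    0.2258    0.0698    0.1521]
  [  0.1033    1.1609    0.1904    0.1607    0.0691]
  [  0.0946    0.1288    1.2130    0.1060    0.1976]
  [  0.0692    0.1797    0.2075    1.1411    0.0685]
  [  0.0816    0.2032    0.0775    0.1614    1.1906]
Total output x = L · d:
  x_0 = 1.2218·5 + 0.1142·64 + 0.2258·86 + 0.0698·88 + 0.1521·91 = 52.8175
  x_1 = 0.1033·5 + 1.1609·64 + 0.1904·86 + 0.1607·88 + 0.0691·91 = 111.6199
  x_2 = 0.0946·5 + 0.1288·64 + 1.2130·86 + 0.1060·88 + 0.1976·91 = 140.3457
  x_3 = 0.0692·5 + 0.1797·64 + 0.2075·86 + 1.1411·88 + 0.0685·91 = 136.3478
  x_4 = 0.0816·5 + 0.2032·64 + 0.0775·86 + 0.1614·88 + 1.1906·91 = 142.6297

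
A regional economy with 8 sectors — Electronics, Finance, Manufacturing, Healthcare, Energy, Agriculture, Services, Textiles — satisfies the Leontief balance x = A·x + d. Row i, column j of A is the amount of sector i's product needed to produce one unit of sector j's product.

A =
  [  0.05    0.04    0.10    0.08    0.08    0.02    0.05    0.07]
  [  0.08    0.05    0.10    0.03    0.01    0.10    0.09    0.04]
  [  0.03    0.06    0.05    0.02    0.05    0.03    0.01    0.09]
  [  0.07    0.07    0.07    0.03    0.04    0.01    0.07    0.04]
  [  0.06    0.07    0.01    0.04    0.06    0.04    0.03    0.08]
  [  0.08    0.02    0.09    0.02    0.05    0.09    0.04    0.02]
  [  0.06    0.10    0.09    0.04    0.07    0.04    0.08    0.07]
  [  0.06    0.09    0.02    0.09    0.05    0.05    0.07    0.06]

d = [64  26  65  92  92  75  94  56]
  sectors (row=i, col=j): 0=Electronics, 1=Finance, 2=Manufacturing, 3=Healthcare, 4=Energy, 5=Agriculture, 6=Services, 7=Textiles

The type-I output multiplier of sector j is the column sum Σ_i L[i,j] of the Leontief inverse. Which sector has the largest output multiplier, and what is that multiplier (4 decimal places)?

Manufacturing (1.9590)

Form M = I − A:
  [  0.95   -0.04   -0.10   -0.08   -0.08   -0.02   -0.05   -0.07]
  [ -0.08    0.95   -0.10   -0.03   -0.01   -0.10   -0.09   -0.04]
  [ -0.03   -0.06    0.95   -0.02   -0.05   -0.03   -0.01   -0.09]
  [ -0.07   -0.07   -0.07    0.97   -0.04   -0.01   -0.07   -0.04]
  [ -0.06   -0.07   -0.01   -0.04    0.94   -0.04   -0.03   -0.08]
  [ -0.08   -0.02   -0.09   -0.02   -0.05    0.91   -0.04   -0.02]
  [ -0.06   -0.10   -0.09   -0.04   -0.07   -0.04    0.92   -0.07]
  [ -0.06   -0.09   -0.02   -0.09   -0.05   -0.05   -0.07    0.94]
Leontief inverse L = M⁻¹:
  [  1.1011    0.0972    0.1534    0.1189    0.1248    0.0578    0.0962    0.1249]
  [  0.1336    1.1043    0.1646    0.0683    0.0577    0.1442    0.1376    0.0938]
  [  0.0673    0.0989    1.0872    0.0491    0.0800    0.0611    0.0438    0.1268]
  [  0.1130    0.1171    0.1198    1.0630    0.0776    0.0440    0.1108    0.0859]
  [  0.1047    0.1148    0.0566    0.0743    1.0959    0.0756    0.0715    0.1215]
  [  0.1225    0.0619    0.1390    0.0508    0.0894    1.1243    0.0748    0.0643]
  [  0.1200    0.1637    0.1561    0.0839    0.1201    0.0891    1.1353    0.1311]
  [  0.1163    0.1468    0.0822    0.1299    0.0946    0.0935    0.1232    1.1114]
Total output x = L · d:
  x_0 = 1.1011·64 + 0.0972·26 + 0.1534·65 + 0.1189·92 + 0.1248·92 + 0.0578·75 + 0.0962·94 + 0.1249·56 = 125.7644
  x_1 = 0.1336·64 + 1.1043·26 + 0.1646·65 + 0.0683·92 + 0.0577·92 + 0.1442·75 + 0.1376·94 + 0.0938·56 = 88.5601
  x_2 = 0.0673·64 + 0.0989·26 + 1.0872·65 + 0.0491·92 + 0.0800·92 + 0.0611·75 + 0.0438·94 + 0.1268·56 = 105.2226
  x_3 = 0.1130·64 + 0.1171·26 + 0.1198·65 + 1.0630·92 + 0.0776·92 + 0.0440·75 + 0.1108·94 + 0.0859·56 = 141.5210
  x_4 = 0.1047·64 + 0.1148·26 + 0.0566·65 + 0.0743·92 + 1.0959·92 + 0.0756·75 + 0.0715·94 + 0.1215·56 = 140.2193
  x_5 = 0.1225·64 + 0.0619·26 + 0.1390·65 + 0.0508·92 + 0.0894·92 + 1.1243·75 + 0.0748·94 + 0.0643·56 = 126.3398
  x_6 = 0.1200·64 + 0.1637·26 + 0.1561·65 + 0.0839·92 + 0.1201·92 + 0.0891·75 + 1.1353·94 + 0.1311·56 = 161.5950
  x_7 = 0.1163·64 + 0.1468·26 + 0.0822·65 + 0.1299·92 + 0.0946·92 + 0.0935·75 + 0.1232·94 + 1.1114·56 = 118.0822
Output multipliers (column sums of L):
  Electronics: 1.8785
  Finance: 1.9049
  Manufacturing: 1.9590
  Healthcare: 1.6382
  Energy: 1.7402
  Agriculture: 1.6896
  Services: 1.7930
  Textiles: 1.8596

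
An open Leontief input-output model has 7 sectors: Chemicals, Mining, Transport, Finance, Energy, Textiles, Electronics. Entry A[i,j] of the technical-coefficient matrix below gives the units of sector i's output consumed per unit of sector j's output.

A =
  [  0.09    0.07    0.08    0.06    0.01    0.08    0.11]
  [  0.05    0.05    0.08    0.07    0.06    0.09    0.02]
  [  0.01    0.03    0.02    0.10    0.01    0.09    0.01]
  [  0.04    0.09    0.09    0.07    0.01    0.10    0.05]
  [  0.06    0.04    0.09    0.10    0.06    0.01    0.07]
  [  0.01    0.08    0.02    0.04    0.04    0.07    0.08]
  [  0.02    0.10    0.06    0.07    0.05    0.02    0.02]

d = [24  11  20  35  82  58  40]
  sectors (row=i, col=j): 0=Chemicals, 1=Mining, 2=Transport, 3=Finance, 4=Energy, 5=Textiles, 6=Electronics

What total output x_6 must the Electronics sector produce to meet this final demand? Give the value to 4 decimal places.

Form M = I − A:
  [  0.91   -0.07   -0.08   -0.06   -0.01   -0.08   -0.11]
  [ -0.05    0.95   -0.08   -0.07   -0.06   -0.09   -0.02]
  [ -0.01   -0.03    0.98   -0.10   -0.01   -0.09   -0.01]
  [ -0.04   -0.09   -0.09    0.93   -0.01   -0.10   -0.05]
  [ -0.06   -0.04   -0.09   -0.10    0.94   -0.01   -0.07]
  [ -0.01   -0.08   -0.02   -0.04   -0.04    0.93   -0.08]
  [ -0.02   -0.10   -0.06   -0.07   -0.05   -0.02    0.98]
Leontief inverse L = M⁻¹:
  [  1.1195    0.1263    0.1277    0.1165    0.0363    0.1370    0.1493]
  [  0.0748    1.0942    0.1201    0.1190    0.0820    0.1388    0.0552]
  [  0.0242    0.0620    1.0460    0.1291    0.0238    0.1242    0.0331]
  [  0.0640    0.1382    0.1308    1.1204    0.0338    0.1542    0.0835]
  [  0.0872    0.0865    0.1351    0.1532    1.0813    0.0593    0.1028]
  [  0.0291    0.1181    0.0539    0.0787    0.0619    1.1058    0.1049]
  [  0.0416    0.1347    0.0962    0.1119    0.0694    0.0612    1.0445]
Total output x = L · d:
  x_0 = 1.1195·24 + 0.1263·11 + 0.1277·20 + 0.1165·35 + 0.0363·82 + 0.1370·58 + 0.1493·40 = 51.7880
  x_1 = 0.0748·24 + 1.0942·11 + 0.1201·20 + 0.1190·35 + 0.0820·82 + 0.1388·58 + 0.0552·40 = 37.3865
  x_2 = 0.0242·24 + 0.0620·11 + 1.0460·20 + 0.1291·35 + 0.0238·82 + 0.1242·58 + 0.0331·40 = 37.1752
  x_3 = 0.0640·24 + 0.1382·11 + 0.1308·20 + 1.1204·35 + 0.0338·82 + 0.1542·58 + 0.0835·40 = 59.9419
  x_4 = 0.0872·24 + 0.0865·11 + 0.1351·20 + 0.1532·35 + 1.0813·82 + 0.0593·58 + 0.1028·40 = 107.3285
  x_5 = 0.0291·24 + 0.1181·11 + 0.0539·20 + 0.0787·35 + 0.0619·82 + 1.1058·58 + 0.1049·40 = 79.2368
  x_6 = 0.0416·24 + 0.1347·11 + 0.0962·20 + 0.1119·35 + 0.0694·82 + 0.0612·58 + 1.0445·40 = 59.3388

59.3388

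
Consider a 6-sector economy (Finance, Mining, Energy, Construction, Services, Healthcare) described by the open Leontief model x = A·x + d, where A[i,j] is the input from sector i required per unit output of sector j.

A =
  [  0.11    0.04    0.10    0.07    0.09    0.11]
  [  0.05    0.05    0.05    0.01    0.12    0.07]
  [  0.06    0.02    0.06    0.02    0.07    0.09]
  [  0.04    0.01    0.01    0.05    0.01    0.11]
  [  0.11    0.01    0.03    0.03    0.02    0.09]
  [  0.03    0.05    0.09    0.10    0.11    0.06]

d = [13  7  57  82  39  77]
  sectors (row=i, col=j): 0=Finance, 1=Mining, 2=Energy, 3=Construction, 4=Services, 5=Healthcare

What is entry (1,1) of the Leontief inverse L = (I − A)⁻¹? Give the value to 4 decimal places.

Form M = I − A:
  [  0.89   -0.04   -0.10   -0.07   -0.09   -0.11]
  [ -0.05    0.95   -0.05   -0.01   -0.12   -0.07]
  [ -0.06   -0.02    0.94   -0.02   -0.07   -0.09]
  [ -0.04   -0.01   -0.01    0.95   -0.01   -0.11]
  [ -0.11   -0.01   -0.03   -0.03    0.98   -0.09]
  [ -0.03   -0.05   -0.09   -0.10   -0.11    0.94]
Leontief inverse L = M⁻¹:
  [  1.1670    0.0647    0.1511    0.1138    0.1476    0.1833]
  [  0.0907    1.0664    0.0831    0.0370    0.1584    0.1175]
  [  0.0955    0.0357    1.0927    0.0479    0.1068    0.1343]
  [  0.0612    0.0224    0.0339    1.0742    0.0376    0.1414]
  [  0.1436    0.0261    0.0638    0.0596    1.0569    0.1330]
  [  0.0745    0.0677    0.1249    0.1314    0.1510    1.1194]
Total output x = L · d:
  x_0 = 1.1670·13 + 0.0647·7 + 0.1511·57 + 0.1138·82 + 0.1476·39 + 0.1833·77 = 53.4360
  x_1 = 0.0907·13 + 1.0664·7 + 0.0831·57 + 0.0370·82 + 0.1584·39 + 0.1175·77 = 31.6406
  x_2 = 0.0955·13 + 0.0357·7 + 1.0927·57 + 0.0479·82 + 0.1068·39 + 0.1343·77 = 82.2080
  x_3 = 0.0612·13 + 0.0224·7 + 0.0339·57 + 1.0742·82 + 0.0376·39 + 0.1414·77 = 103.3188
  x_4 = 0.1436·13 + 0.0261·7 + 0.0638·57 + 0.0596·82 + 1.0569·39 + 0.1330·77 = 62.0289
  x_5 = 0.0745·13 + 0.0677·7 + 0.1249·57 + 0.1314·82 + 0.1510·39 + 1.1194·77 = 111.4244

L[1,1] = 1.0664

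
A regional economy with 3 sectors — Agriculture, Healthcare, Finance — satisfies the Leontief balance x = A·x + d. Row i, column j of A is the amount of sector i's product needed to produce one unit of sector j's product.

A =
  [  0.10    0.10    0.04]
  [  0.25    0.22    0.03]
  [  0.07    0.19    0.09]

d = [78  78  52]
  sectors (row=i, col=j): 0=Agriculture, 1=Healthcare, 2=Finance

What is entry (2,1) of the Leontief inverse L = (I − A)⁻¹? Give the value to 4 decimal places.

Form M = I − A:
  [  0.90   -0.10   -0.04]
  [ -0.25    0.78   -0.03]
  [ -0.07   -0.19    0.91]
Leontief inverse L = M⁻¹:
  [  1.1606    0.1625    0.0564]
  [  0.3785    1.3454    0.0610]
  [  0.1683    0.2934    1.1160]
Total output x = L · d:
  x_0 = 1.1606·78 + 0.1625·78 + 0.0564·52 = 106.1393
  x_1 = 0.3785·78 + 1.3454·78 + 0.0610·52 = 137.6361
  x_2 = 0.1683·78 + 0.2934·78 + 1.1160·52 = 94.0446

L[2,1] = 0.2934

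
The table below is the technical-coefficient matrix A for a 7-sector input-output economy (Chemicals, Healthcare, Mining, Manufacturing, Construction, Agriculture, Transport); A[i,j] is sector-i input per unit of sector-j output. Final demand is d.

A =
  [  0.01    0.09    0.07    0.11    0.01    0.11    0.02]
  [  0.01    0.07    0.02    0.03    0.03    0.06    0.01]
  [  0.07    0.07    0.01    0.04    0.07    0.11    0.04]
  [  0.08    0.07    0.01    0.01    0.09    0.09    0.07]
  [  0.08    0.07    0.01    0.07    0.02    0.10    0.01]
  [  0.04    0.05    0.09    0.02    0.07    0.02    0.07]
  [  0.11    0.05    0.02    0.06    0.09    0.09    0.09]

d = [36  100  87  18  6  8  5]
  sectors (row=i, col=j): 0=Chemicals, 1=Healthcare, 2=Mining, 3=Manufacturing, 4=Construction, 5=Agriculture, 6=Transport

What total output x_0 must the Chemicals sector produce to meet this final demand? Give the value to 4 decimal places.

63.3436

Form M = I − A:
  [  0.99   -0.09   -0.07   -0.11   -0.01   -0.11   -0.02]
  [ -0.01    0.93   -0.02   -0.03   -0.03   -0.06   -0.01]
  [ -0.07   -0.07    0.99   -0.04   -0.07   -0.11   -0.04]
  [ -0.08   -0.07   -0.01    0.99   -0.09   -0.09   -0.07]
  [ -0.08   -0.07   -0.01   -0.07    0.98   -0.10   -0.01]
  [ -0.04   -0.05   -0.09   -0.02   -0.07    0.98   -0.07]
  [ -0.11   -0.05   -0.02   -0.06   -0.09   -0.09    0.91]
Leontief inverse L = M⁻¹:
  [  1.0450    0.1333    0.0939    0.1338    0.0498    0.1581    0.0516]
  [  0.0270    1.0932    0.0331    0.0441    0.0485    0.0849    0.0245]
  [  0.1025    0.1132    1.0371    0.0713    0.1027    0.1581    0.0679]
  [  0.1148    0.1147    0.0371    1.0453    0.1224    0.1416    0.0981]
  [  0.1057    0.1085    0.0348    0.0956    1.0494    0.1415    0.0348]
  [  0.0744    0.0893    0.1078    0.0498    0.1009    1.0699    0.0946]
  [  0.1554    0.1058    0.0525    0.1035    0.1328    0.1564    1.1272]
Total output x = L · d:
  x_0 = 1.0450·36 + 0.1333·100 + 0.0939·87 + 0.1338·18 + 0.0498·6 + 0.1581·8 + 0.0516·5 = 63.3436
  x_1 = 0.0270·36 + 1.0932·100 + 0.0331·87 + 0.0441·18 + 0.0485·6 + 0.0849·8 + 0.0245·5 = 115.0668
  x_2 = 0.1025·36 + 0.1132·100 + 1.0371·87 + 0.0713·18 + 0.1027·6 + 0.1581·8 + 0.0679·5 = 108.7445
  x_3 = 0.1148·36 + 0.1147·100 + 0.0371·87 + 1.0453·18 + 0.1224·6 + 0.1416·8 + 0.0981·5 = 39.9964
  x_4 = 0.1057·36 + 0.1085·100 + 0.0348·87 + 0.0956·18 + 1.0494·6 + 0.1415·8 + 0.0348·5 = 27.0038
  x_5 = 0.0744·36 + 0.0893·100 + 0.1078·87 + 0.0498·18 + 0.1009·6 + 1.0699·8 + 0.0946·5 = 31.5148
  x_6 = 0.1554·36 + 0.1058·100 + 0.0525·87 + 0.1035·18 + 0.1328·6 + 0.1564·8 + 1.1272·5 = 30.2884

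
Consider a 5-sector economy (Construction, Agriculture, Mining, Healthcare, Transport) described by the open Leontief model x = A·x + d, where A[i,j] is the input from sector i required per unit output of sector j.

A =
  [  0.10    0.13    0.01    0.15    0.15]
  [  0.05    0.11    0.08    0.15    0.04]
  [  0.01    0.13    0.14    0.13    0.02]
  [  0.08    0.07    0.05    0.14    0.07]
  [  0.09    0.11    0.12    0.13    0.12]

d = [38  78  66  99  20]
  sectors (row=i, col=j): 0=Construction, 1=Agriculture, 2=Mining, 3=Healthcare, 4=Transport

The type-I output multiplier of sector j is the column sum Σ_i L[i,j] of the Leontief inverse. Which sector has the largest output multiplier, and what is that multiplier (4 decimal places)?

Form M = I − A:
  [  0.90   -0.13   -0.01   -0.15   -0.15]
  [ -0.05    0.89   -0.08   -0.15   -0.04]
  [ -0.01   -0.13    0.86   -0.13   -0.02]
  [ -0.08   -0.07   -0.05    0.86   -0.07]
  [ -0.09   -0.11   -0.12   -0.13    0.88]
Leontief inverse L = M⁻¹:
  [  1.1751    0.2366    0.0858    0.2949    0.2365]
  [  0.1004    1.1911    0.1404    0.2609    0.0952]
  [  0.0527    0.2106    1.2059    0.2380    0.0649]
  [  0.1335    0.1494    0.1063    1.2481    0.1312]
  [  0.1597    0.2239    0.2065    0.2796    1.2007]
Total output x = L · d:
  x_0 = 1.1751·38 + 0.2366·78 + 0.0858·66 + 0.2949·99 + 0.2365·20 = 102.6992
  x_1 = 0.1004·38 + 1.1911·78 + 0.1404·66 + 0.2609·99 + 0.0952·20 = 133.7180
  x_2 = 0.0527·38 + 0.2106·78 + 1.2059·66 + 0.2380·99 + 0.0649·20 = 122.8817
  x_3 = 0.1335·38 + 0.1494·78 + 0.1063·66 + 1.2481·99 + 0.1312·20 = 149.9300
  x_4 = 0.1597·38 + 0.2239·78 + 0.2065·66 + 0.2796·99 + 1.2007·20 = 88.8507
Output multipliers (column sums of L):
  Construction: 1.6215
  Agriculture: 2.0115
  Mining: 1.7449
  Healthcare: 2.3215
  Transport: 1.7285

Healthcare (2.3215)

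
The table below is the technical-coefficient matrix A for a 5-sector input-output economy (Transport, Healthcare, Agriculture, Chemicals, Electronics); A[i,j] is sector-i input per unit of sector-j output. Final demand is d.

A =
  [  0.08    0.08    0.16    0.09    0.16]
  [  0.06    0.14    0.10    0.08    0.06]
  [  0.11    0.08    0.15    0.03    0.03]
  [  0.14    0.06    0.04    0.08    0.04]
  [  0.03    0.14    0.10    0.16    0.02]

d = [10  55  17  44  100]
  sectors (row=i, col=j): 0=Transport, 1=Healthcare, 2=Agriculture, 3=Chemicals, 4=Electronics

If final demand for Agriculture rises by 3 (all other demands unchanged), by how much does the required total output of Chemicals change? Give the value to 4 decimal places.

Form M = I − A:
  [  0.92   -0.08   -0.16   -0.09   -0.16]
  [ -0.06    0.86   -0.10   -0.08   -0.06]
  [ -0.11   -0.08    0.85   -0.03   -0.03]
  [ -0.14   -0.06   -0.04    0.92   -0.04]
  [ -0.03   -0.14   -0.10   -0.16    0.98]
Leontief inverse L = M⁻¹:
  [  1.1656    0.1816    0.2746    0.1765    0.2170]
  [  0.1271    1.2194    0.1867    0.1432    0.1070]
  [  0.1734    0.1502    1.2400    0.0842    0.0789]
  [  0.1977    0.1230    0.1157    1.1364    0.0897]
  [  0.1038    0.2152    0.1805    0.2200    1.0650]
Total output x = L · d:
  x_0 = 1.1656·10 + 0.1816·55 + 0.2746·17 + 0.1765·44 + 0.2170·100 = 55.7823
  x_1 = 0.1271·10 + 1.2194·55 + 0.1867·17 + 0.1432·44 + 0.1070·100 = 88.5076
  x_2 = 0.1734·10 + 0.1502·55 + 1.2400·17 + 0.0842·44 + 0.0789·100 = 42.6717
  x_3 = 0.1977·10 + 0.1230·55 + 0.1157·17 + 1.1364·44 + 0.0897·100 = 69.6868
  x_4 = 0.1038·10 + 0.2152·55 + 0.1805·17 + 0.2200·44 + 1.0650·100 = 132.1241
Δx_3 = L[3,2] · Δd_2 = 0.1157 · 3 = 0.3472

0.3472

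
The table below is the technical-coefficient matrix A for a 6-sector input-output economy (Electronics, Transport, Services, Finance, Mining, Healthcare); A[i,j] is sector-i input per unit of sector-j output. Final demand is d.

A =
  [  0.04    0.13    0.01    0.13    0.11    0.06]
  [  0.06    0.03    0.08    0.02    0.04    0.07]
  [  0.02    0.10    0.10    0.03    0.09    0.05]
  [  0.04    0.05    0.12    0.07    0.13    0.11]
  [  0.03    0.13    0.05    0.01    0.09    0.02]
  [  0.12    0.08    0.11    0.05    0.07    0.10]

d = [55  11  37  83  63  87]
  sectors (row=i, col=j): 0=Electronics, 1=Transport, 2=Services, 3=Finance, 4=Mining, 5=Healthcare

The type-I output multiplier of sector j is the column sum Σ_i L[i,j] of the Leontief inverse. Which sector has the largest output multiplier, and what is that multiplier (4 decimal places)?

Transport (1.8918)

Form M = I − A:
  [  0.96   -0.13   -0.01   -0.13   -0.11   -0.06]
  [ -0.06    0.97   -0.08   -0.02   -0.04   -0.07]
  [ -0.02   -0.10    0.90   -0.03   -0.09   -0.05]
  [ -0.04   -0.05   -0.12    0.93   -0.13   -0.11]
  [ -0.03   -0.13   -0.05   -0.01    0.91   -0.02]
  [ -0.12   -0.08   -0.11   -0.05   -0.07    0.90]
Leontief inverse L = M⁻¹:
  [  1.0824    0.1950    0.0756    0.1661    0.1795    0.1158]
  [  0.0873    1.0772    0.1202    0.0457    0.0843    0.1037]
  [  0.0515    0.1547    1.1514    0.0540    0.1415    0.0892]
  [  0.0855    0.1296    0.1919    1.1074    0.2060    0.1664]
  [  0.0556    0.1738    0.0890    0.0293    1.1302    0.0509]
  [  0.1675    0.1614    0.1791    0.0966    0.1481    1.1599]
Total output x = L · d:
  x_0 = 1.0824·55 + 0.1950·11 + 0.0756·37 + 0.1661·83 + 0.1795·63 + 0.1158·87 = 99.6528
  x_1 = 0.0873·55 + 1.0772·11 + 0.1202·37 + 0.0457·83 + 0.0843·63 + 0.1037·87 = 39.2340
  x_2 = 0.0515·55 + 0.1547·11 + 1.1514·37 + 0.0540·83 + 0.1415·63 + 0.0892·87 = 68.2843
  x_3 = 0.0855·55 + 0.1296·11 + 0.1919·37 + 1.1074·83 + 0.2060·63 + 0.1664·87 = 132.5896
  x_4 = 0.0556·55 + 0.1738·11 + 0.0890·37 + 0.0293·83 + 1.1302·63 + 0.0509·87 = 86.3159
  x_5 = 0.1675·55 + 0.1614·11 + 0.1791·37 + 0.0966·83 + 0.1481·63 + 1.1599·87 = 135.8666
Output multipliers (column sums of L):
  Electronics: 1.5298
  Transport: 1.8918
  Services: 1.8072
  Finance: 1.4990
  Mining: 1.8895
  Healthcare: 1.6858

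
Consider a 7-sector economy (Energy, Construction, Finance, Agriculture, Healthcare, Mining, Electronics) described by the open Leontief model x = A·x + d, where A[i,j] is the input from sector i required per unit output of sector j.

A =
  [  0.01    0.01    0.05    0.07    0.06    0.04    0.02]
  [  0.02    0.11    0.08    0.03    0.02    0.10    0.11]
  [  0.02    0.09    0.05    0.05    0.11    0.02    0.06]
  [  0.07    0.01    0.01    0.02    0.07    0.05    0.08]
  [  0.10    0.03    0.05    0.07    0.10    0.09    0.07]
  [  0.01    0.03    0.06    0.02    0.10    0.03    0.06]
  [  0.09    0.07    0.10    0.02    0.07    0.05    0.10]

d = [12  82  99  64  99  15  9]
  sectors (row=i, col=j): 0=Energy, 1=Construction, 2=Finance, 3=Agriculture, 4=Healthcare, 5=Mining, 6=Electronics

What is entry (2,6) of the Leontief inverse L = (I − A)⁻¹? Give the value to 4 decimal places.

L[2,6] = 0.1136

Form M = I − A:
  [  0.99   -0.01   -0.05   -0.07   -0.06   -0.04   -0.02]
  [ -0.02    0.89   -0.08   -0.03   -0.02   -0.10   -0.11]
  [ -0.02   -0.09    0.95   -0.05   -0.11   -0.02   -0.06]
  [ -0.07   -0.01   -0.01    0.98   -0.07   -0.05   -0.08]
  [ -0.10   -0.03   -0.05   -0.07    0.90   -0.09   -0.07]
  [ -0.01   -0.03   -0.06   -0.02   -0.10    0.97   -0.06]
  [ -0.09   -0.07   -0.10   -0.02   -0.07   -0.05    0.90]
Leontief inverse L = M⁻¹:
  [  1.0333    0.0293    0.0722    0.0876    0.0961    0.0632    0.0508]
  [  0.0554    1.1594    0.1326    0.0584    0.0796    0.1438    0.1728]
  [  0.0576    0.1285    1.0918    0.0789    0.1621    0.0631    0.1136]
  [  0.0977    0.0325    0.0418    1.0424    0.1111    0.0782    0.1154]
  [  0.1416    0.0665    0.0975    0.1058    1.1670    0.1350    0.1270]
  [  0.0405    0.0588    0.0927    0.0434    0.1444    1.0614    0.1001]
  [  0.1295    0.1165    0.1525    0.0559    0.1351    0.0957    1.1603]
Total output x = L · d:
  x_0 = 1.0333·12 + 0.0293·82 + 0.0722·99 + 0.0876·64 + 0.0961·99 + 0.0632·15 + 0.0508·9 = 38.4721
  x_1 = 0.0554·12 + 1.1594·82 + 0.1326·99 + 0.0584·64 + 0.0796·99 + 0.1438·15 + 0.1728·9 = 124.1976
  x_2 = 0.0576·12 + 0.1285·82 + 1.0918·99 + 0.0789·64 + 0.1621·99 + 0.0631·15 + 0.1136·9 = 142.3822
  x_3 = 0.0977·12 + 0.0325·82 + 0.0418·99 + 1.0424·64 + 0.1111·99 + 0.0782·15 + 0.1154·9 = 87.8990
  x_4 = 0.1416·12 + 0.0665·82 + 0.0975·99 + 0.1058·64 + 1.1670·99 + 0.1350·15 + 0.1270·9 = 142.2812
  x_5 = 0.0405·12 + 0.0588·82 + 0.0927·99 + 0.0434·64 + 0.1444·99 + 1.0614·15 + 0.1001·9 = 48.3936
  x_6 = 0.1295·12 + 0.1165·82 + 0.1525·99 + 0.0559·64 + 0.1351·99 + 0.0957·15 + 1.1603·9 = 55.0354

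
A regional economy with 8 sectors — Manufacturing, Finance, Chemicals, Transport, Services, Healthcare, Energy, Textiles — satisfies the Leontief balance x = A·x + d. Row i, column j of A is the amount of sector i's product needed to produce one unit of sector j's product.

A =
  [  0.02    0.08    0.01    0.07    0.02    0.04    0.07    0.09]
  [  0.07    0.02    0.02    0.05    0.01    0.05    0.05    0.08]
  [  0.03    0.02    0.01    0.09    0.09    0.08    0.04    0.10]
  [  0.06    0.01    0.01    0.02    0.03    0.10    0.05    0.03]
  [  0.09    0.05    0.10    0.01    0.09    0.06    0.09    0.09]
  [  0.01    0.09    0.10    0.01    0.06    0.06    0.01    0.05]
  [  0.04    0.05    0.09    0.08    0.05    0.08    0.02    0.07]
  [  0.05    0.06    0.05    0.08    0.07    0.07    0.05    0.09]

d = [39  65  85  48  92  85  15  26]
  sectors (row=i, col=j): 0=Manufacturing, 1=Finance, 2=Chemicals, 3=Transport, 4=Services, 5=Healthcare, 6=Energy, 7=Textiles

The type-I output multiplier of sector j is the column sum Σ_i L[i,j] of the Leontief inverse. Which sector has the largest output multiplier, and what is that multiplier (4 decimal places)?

Form M = I − A:
  [  0.98   -0.08   -0.01   -0.07   -0.02   -0.04   -0.07   -0.09]
  [ -0.07    0.98   -0.02   -0.05   -0.01   -0.05   -0.05   -0.08]
  [ -0.03   -0.02    0.99   -0.09   -0.09   -0.08   -0.04   -0.10]
  [ -0.06   -0.01   -0.01    0.98   -0.03   -0.10   -0.05   -0.03]
  [ -0.09   -0.05   -0.10   -0.01    0.91   -0.06   -0.09   -0.09]
  [ -0.01   -0.09   -0.10   -0.01   -0.06    0.94   -0.01   -0.05]
  [ -0.04   -0.05   -0.09   -0.08   -0.05   -0.08    0.98   -0.07]
  [ -0.05   -0.06   -0.05   -0.08   -0.07   -0.07   -0.05    0.91]
Leontief inverse L = M⁻¹:
  [  1.0536    0.1127    0.0448    0.1063    0.0545    0.0885    0.1013    0.1406]
  [  0.0961    1.0523    0.0499    0.0831    0.0413    0.0918    0.0780    0.1254]
  [  0.0699    0.0620    1.0563    0.1275    0.1366    0.1372    0.0799    0.1598]
  [  0.0817    0.0417    0.0421    1.0459    0.0593    0.1358    0.0734    0.0698]
  [  0.1379    0.1036    0.1551    0.0681    1.1503    0.1302    0.1408    0.1738]
  [  0.0433    0.1221    0.1345    0.0461    0.1005    1.1065    0.0431    0.1054]
  [  0.0782    0.0901    0.1306    0.1219    0.0972    0.1384    1.0593    0.1327]
  [  0.0935    0.1050    0.0970    0.1258    0.1200    0.1331    0.0939    1.1586]
Total output x = L · d:
  x_0 = 1.0536·39 + 0.1127·65 + 0.0448·85 + 0.1063·48 + 0.0545·92 + 0.0885·85 + 0.1013·15 + 0.1406·26 = 75.0393
  x_1 = 0.0961·39 + 1.0523·65 + 0.0499·85 + 0.0831·48 + 0.0413·92 + 0.0918·85 + 0.0780·15 + 0.1254·26 = 96.4112
  x_2 = 0.0699·39 + 0.0620·65 + 1.0563·85 + 0.1275·48 + 0.1366·92 + 0.1372·85 + 0.0799·15 + 0.1598·26 = 132.2505
  x_3 = 0.0817·39 + 0.0417·65 + 0.0421·85 + 1.0459·48 + 0.0593·92 + 0.1358·85 + 0.0734·15 + 0.0698·26 = 79.5946
  x_4 = 0.1379·39 + 0.1036·65 + 0.1551·85 + 0.0681·48 + 1.1503·92 + 0.1302·85 + 0.1408·15 + 0.1738·26 = 152.0904
  x_5 = 0.0433·39 + 0.1221·65 + 0.1345·85 + 0.0461·48 + 0.1005·92 + 1.1065·85 + 0.0431·15 + 0.1054·26 = 129.9624
  x_6 = 0.0782·39 + 0.0901·65 + 0.1306·85 + 0.1219·48 + 0.0972·92 + 0.1384·85 + 1.0593·15 + 0.1327·26 = 65.9164
  x_7 = 0.0935·39 + 0.1050·65 + 0.0970·85 + 0.1258·48 + 0.1200·92 + 0.1331·85 + 0.0939·15 + 1.1586·26 = 78.6332
Output multipliers (column sums of L):
  Manufacturing: 1.6542
  Finance: 1.6896
  Chemicals: 1.7104
  Transport: 1.7248
  Services: 1.7598
  Healthcare: 1.9614
  Energy: 1.6696
  Textiles: 2.0661

Textiles (2.0661)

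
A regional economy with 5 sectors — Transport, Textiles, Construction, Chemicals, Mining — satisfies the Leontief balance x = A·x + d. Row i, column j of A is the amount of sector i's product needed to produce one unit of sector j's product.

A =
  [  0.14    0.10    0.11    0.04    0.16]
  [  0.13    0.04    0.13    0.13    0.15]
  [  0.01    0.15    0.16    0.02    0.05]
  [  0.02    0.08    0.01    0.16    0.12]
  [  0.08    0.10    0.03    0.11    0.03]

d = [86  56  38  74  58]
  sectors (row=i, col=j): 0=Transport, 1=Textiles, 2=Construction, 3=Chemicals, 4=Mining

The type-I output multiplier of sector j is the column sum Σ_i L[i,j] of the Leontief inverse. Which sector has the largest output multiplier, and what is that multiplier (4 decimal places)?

Mining (1.9160)

Form M = I − A:
  [  0.86   -0.10   -0.11   -0.04   -0.16]
  [ -0.13    0.96   -0.13   -0.13   -0.15]
  [ -0.01   -0.15    0.84   -0.02   -0.05]
  [ -0.02   -0.08   -0.01    0.84   -0.12]
  [ -0.08   -0.10   -0.03   -0.11    0.97]
Leontief inverse L = M⁻¹:
  [  1.2217    0.1961    0.2011    0.1271    0.2579]
  [  0.2033    1.1410    0.2148    0.2239    0.2488]
  [  0.0603    0.2187    1.2374    0.0816    0.1176]
  [  0.0679    0.1383    0.0518    1.2411    0.1888]
  [  0.1313    0.1562    0.0829    0.1768    1.1029]
Total output x = L · d:
  x_0 = 1.2217·86 + 0.1961·56 + 0.2011·38 + 0.1271·74 + 0.2579·58 = 148.0589
  x_1 = 0.2033·86 + 1.1410·56 + 0.2148·38 + 0.2239·74 + 0.2488·58 = 120.5404
  x_2 = 0.0603·86 + 0.2187·56 + 1.2374·38 + 0.0816·74 + 0.1176·58 = 77.3103
  x_3 = 0.0679·86 + 0.1383·56 + 0.0518·38 + 1.2411·74 + 0.1888·58 = 118.3413
  x_4 = 0.1313·86 + 0.1562·56 + 0.0829·38 + 0.1768·74 + 1.1029·58 = 100.2429
Output multipliers (column sums of L):
  Transport: 1.6845
  Textiles: 1.8503
  Construction: 1.7879
  Chemicals: 1.8505
  Mining: 1.9160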